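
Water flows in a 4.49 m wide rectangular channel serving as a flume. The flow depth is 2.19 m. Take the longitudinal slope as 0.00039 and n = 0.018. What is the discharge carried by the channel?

Flow area A = b·y = 4.49 × 2.19 = 9.833 m². Wetted perimeter P = b + 2y = 4.49 + 2×2.19 = 8.87 m.
Hydraulic radius R = A/P = 9.833/8.87 = 1.109 m.
Manning's equation: Q = (1/n) A R^(2/3) S^(1/2) = (1/0.018) × 9.833 × 1.109^(2/3) × 0.00039^(1/2) = 11.6 m³/s.

Q = 11.6 m³/s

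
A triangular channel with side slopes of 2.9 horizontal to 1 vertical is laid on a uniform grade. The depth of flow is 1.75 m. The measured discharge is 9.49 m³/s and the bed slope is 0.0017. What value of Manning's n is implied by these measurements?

n = 0.034

For a triangular section with side slope z = 2.9: A = zy² = 2.9×1.75² = 8.881 m²; P = 2y√(1+z²) = 2×1.75×3.068 = 10.74 m.
Hydraulic radius R = A/P = 8.881/10.74 = 0.8272 m.
Rearranging Manning's equation: n = (1/Q) A R^(2/3) S^(1/2) = (1/9.49) × 8.881 × 0.8272^(2/3) × √0.0017 = 0.034.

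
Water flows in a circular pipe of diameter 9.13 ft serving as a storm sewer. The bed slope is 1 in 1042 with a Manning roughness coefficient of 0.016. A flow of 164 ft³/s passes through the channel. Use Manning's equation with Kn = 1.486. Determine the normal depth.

Manning's equation rearranged: A R^(2/3) = nQ / (1.486·√S) = 0.016 × 164 / (1.486 × √0.0009597) = 57.
Trying y = 3.37 ft: A R^(2/3) = 32.97 — short.
Trying y = 5.83 ft: A R^(2/3) = 83.68 — over.
Trying y = 4.58 ft: A R^(2/3) = 57.06 — close enough.

y_n = 4.58 ft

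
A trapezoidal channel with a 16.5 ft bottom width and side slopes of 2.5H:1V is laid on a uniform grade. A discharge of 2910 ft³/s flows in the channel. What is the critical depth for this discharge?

y_c = 7.01 ft

At critical depth, Q² T / (g A³) = 1, i.e. A³/T = Q²/g = 2910²/32.2 = 263000.
Trying y = 7.67 ft: A³/T = 373500 — over.
Trying y = 4.98 ft: A³/T = 72380 — short.
Trying y = 7.01 ft: A³/T = 263200 — ≈ 263000.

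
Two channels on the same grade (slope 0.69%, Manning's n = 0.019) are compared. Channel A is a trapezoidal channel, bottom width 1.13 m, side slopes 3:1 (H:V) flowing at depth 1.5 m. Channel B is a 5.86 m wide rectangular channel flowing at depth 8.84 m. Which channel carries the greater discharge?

Channel A: With bottom width b = 1.13 m and side slope z = 3: A = (b + zy)y = (1.13 + 3×1.5)×1.5 = 8.445 m²; P = b + 2y√(1+z²) = 1.13 + 2×1.5×3.162 = 10.62 m. Hydraulic radius R = A/P = 8.445/10.62 = 0.7954 m. Q_A = (1/0.019)·8.445·0.7954^(2/3)·√0.0069 = 31.7 m³/s.
Channel B: Flow area A = b·y = 5.86 × 8.84 = 51.8 m². Wetted perimeter P = b + 2y = 5.86 + 2×8.84 = 23.54 m. Hydraulic radius R = A/P = 51.8/23.54 = 2.201 m. Q_B = (1/0.019)·51.8·2.201^(2/3)·√0.0069 = 383.2 m³/s.
Q_A = 31.7 m³/s vs Q_B = 383.2 m³/s, so channel B carries more.

channel B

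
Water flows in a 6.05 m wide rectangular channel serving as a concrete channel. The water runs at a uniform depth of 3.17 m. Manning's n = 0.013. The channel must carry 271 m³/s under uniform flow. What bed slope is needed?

Flow area A = b·y = 6.05 × 3.17 = 19.18 m². Wetted perimeter P = b + 2y = 6.05 + 2×3.17 = 12.39 m.
Hydraulic radius R = A/P = 19.18/12.39 = 1.548 m.
From Manning's equation, S = [nQ / (1 A R^(2/3))]² = [0.013 × 271 / (1 × 19.18 × 1.548^(2/3))]² = 0.0188.

S = 0.0188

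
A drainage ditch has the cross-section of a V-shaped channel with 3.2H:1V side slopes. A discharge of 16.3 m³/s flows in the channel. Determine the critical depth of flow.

At critical depth, Q² T / (g A³) = 1, i.e. A³/T = Q²/g = 16.3²/9.81 = 27.08.
Trying y = 1 m: A³/T = 5.12 — low.
Trying y = 1.58 m: A³/T = 50.41 — high.
Trying y = 1.4 m: A³/T = 27.54 — close enough.

y_c = 1.4 m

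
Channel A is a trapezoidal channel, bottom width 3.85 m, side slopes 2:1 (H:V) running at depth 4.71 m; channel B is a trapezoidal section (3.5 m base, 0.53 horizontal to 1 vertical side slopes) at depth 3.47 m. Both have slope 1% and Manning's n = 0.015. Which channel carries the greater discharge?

Channel A: With bottom width b = 3.85 m and side slope z = 2: A = (b + zy)y = (3.85 + 2×4.71)×4.71 = 62.5 m²; P = b + 2y√(1+z²) = 3.85 + 2×4.71×2.236 = 24.91 m. Hydraulic radius R = A/P = 62.5/24.91 = 2.509 m. Q_A = (1/0.015)·62.5·2.509^(2/3)·√0.01 = 769.3 m³/s.
Channel B: With bottom width b = 3.5 m and side slope z = 0.53: A = (b + zy)y = (3.5 + 0.53×3.47)×3.47 = 18.53 m²; P = b + 2y√(1+z²) = 3.5 + 2×3.47×1.132 = 11.35 m. Hydraulic radius R = A/P = 18.53/11.35 = 1.632 m. Q_B = (1/0.015)·18.53·1.632^(2/3)·√0.01 = 171.2 m³/s.
Q_A = 769.3 m³/s vs Q_B = 171.2 m³/s, so channel A carries more.

channel A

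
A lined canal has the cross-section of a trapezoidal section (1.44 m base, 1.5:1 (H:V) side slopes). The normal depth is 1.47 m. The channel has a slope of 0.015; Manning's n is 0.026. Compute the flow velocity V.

V = 4.04 m/s

With bottom width b = 1.44 m and side slope z = 1.5: A = (b + zy)y = (1.44 + 1.5×1.47)×1.47 = 5.358 m²; P = b + 2y√(1+z²) = 1.44 + 2×1.47×1.803 = 6.74 m.
Hydraulic radius R = A/P = 5.358/6.74 = 0.795 m.
From Manning's equation, V = (1/n) R^(2/3) S^(1/2) = (1/0.026) × 0.795^(2/3) × 0.015^(1/2) = 4.04 m/s.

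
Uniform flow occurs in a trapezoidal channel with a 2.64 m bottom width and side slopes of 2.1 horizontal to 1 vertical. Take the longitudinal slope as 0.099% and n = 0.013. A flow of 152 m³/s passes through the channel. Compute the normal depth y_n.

Manning's equation rearranged: A R^(2/3) = nQ / (1·√S) = 0.013 × 152 / (√0.00099) = 62.8.
Try y = 3.06 m: A R^(2/3) = 38.64 — short.
Try y = 4.24 m: A R^(2/3) = 82.51 — over.
Try y = 3.78 m: A R^(2/3) = 62.99 — ≈ 62.8.

y_n = 3.78 m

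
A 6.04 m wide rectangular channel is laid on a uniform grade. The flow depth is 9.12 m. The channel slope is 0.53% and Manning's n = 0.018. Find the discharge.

Q = 385 m³/s

Flow area A = b·y = 6.04 × 9.12 = 55.08 m². Wetted perimeter P = b + 2y = 6.04 + 2×9.12 = 24.28 m.
Hydraulic radius R = A/P = 55.08/24.28 = 2.269 m.
Manning's equation: Q = (1/n) A R^(2/3) S^(1/2) = (1/0.018) × 55.08 × 2.269^(2/3) × 0.0053^(1/2) = 385 m³/s.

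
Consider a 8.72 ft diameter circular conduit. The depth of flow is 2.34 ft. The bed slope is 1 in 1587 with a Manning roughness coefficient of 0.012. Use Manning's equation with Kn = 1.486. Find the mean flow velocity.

For a circular section of diameter D = 8.72 ft at depth y = 2.34 ft, the central angle is θ = 2 arccos(1 − 2y/D) = 2.178 rad. Then A = (D²/8)(θ − sin θ) = 12.9 ft² and P = Dθ/2 = 9.497 ft.
Hydraulic radius R = A/P = 12.9/9.497 = 1.358 ft.
From Manning's equation, V = (1.486/n) R^(2/3) S^(1/2) = (1.486/0.012) × 1.358^(2/3) × 0.0006301^(1/2) = 3.81 ft/s.

V = 3.81 ft/s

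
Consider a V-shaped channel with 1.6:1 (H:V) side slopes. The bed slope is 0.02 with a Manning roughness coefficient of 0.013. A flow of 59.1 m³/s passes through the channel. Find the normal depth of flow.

y_n = 1.96 m

Manning's equation rearranged: A R^(2/3) = nQ / (1·√S) = 0.013 × 59.1 / (√0.02) = 5.433.
Try y = 1.64 m: A R^(2/3) = 3.378 — too small.
Try y = 2.24 m: A R^(2/3) = 7.757 — too large.
Try y = 1.96 m: A R^(2/3) = 5.433 — close enough.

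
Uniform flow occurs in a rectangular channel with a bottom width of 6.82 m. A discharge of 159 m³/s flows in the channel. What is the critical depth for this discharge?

y_c = 3.81 m

For a rectangular channel, critical depth y_c = (q²/g)^(1/3) where q = Q/b = 159/6.82 = 23.31 m²/s.
So y_c = (23.31²/9.81)^(1/3) = 3.81 m.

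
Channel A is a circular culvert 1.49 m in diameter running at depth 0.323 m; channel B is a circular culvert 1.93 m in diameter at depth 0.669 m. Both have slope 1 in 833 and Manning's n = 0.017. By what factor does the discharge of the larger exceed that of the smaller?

Channel A: For a circular section of diameter D = 1.49 m at depth y = 0.323 m, the central angle is θ = 2 arccos(1 − 2y/D) = 1.937 rad. Then A = (D²/8)(θ − sin θ) = 0.2785 m² and P = Dθ/2 = 1.443 m. Hydraulic radius R = A/P = 0.2785/1.443 = 0.193 m. Q_A = (1/0.017)·0.2785·0.193^(2/3)·√0.0012 = 0.1896 m³/s.
Channel B: For a circular section of diameter D = 1.93 m at depth y = 0.669 m, the central angle is θ = 2 arccos(1 − 2y/D) = 2.518 rad. Then A = (D²/8)(θ − sin θ) = 0.9006 m² and P = Dθ/2 = 2.43 m. Hydraulic radius R = A/P = 0.9006/2.43 = 0.3706 m. Q_B = (1/0.017)·0.9006·0.3706^(2/3)·√0.0012 = 0.947 m³/s.
The larger discharge is 0.947 m³/s and the smaller is 0.1896 m³/s; the ratio is 5.

5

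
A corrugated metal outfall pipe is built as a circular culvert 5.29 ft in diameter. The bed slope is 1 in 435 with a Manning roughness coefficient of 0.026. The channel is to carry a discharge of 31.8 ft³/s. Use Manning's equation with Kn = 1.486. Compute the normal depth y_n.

Manning's equation rearranged: A R^(2/3) = nQ / (1.486·√S) = 0.026 × 31.8 / (1.486 × √0.002299) = 11.6.
Try y = 1.9 ft: A R^(2/3) = 7.31 — short.
Try y = 3.1 ft: A R^(2/3) = 17.15 — over.
Try y = 2.45 ft: A R^(2/3) = 11.6 — matches.

y_n = 2.45 ft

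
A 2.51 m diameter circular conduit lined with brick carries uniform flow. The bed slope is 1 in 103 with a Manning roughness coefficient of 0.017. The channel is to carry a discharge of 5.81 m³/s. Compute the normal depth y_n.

Manning's equation rearranged: A R^(2/3) = nQ / (1·√S) = 0.017 × 5.81 / (√0.009709) = 1.002.
Trying y = 1.03 m: A R^(2/3) = 1.28 — over.
Trying y = 0.781 m: A R^(2/3) = 0.7621 — short.
Trying y = 0.902 m: A R^(2/3) = 1.002 — ≈ 1.002.

y_n = 0.902 m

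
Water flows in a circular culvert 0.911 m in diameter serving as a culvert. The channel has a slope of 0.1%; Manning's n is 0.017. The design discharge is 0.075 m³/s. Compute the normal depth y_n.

y_n = 0.251 m

Manning's equation rearranged: A R^(2/3) = nQ / (1·√S) = 0.017 × 0.075 / (√0.001) = 0.04032.
Try y = 0.205 m: A R^(2/3) = 0.027 — short.
Try y = 0.251 m: A R^(2/3) = 0.04033 — close enough.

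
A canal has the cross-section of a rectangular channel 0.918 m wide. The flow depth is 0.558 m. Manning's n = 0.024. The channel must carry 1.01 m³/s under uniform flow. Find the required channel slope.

S = 0.0141

Flow area A = b·y = 0.918 × 0.558 = 0.5122 m². Wetted perimeter P = b + 2y = 0.918 + 2×0.558 = 2.034 m.
Hydraulic radius R = A/P = 0.5122/2.034 = 0.2518 m.
From Manning's equation, S = [nQ / (1 A R^(2/3))]² = [0.024 × 1.01 / (1 × 0.5122 × 0.2518^(2/3))]² = 0.0141.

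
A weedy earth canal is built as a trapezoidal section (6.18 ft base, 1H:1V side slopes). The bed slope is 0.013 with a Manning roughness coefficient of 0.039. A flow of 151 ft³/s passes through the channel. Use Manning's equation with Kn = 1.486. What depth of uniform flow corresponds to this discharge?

Manning's equation rearranged: A R^(2/3) = nQ / (1.486·√S) = 0.039 × 151 / (1.486 × √0.013) = 34.76.
Trying y = 3.29 ft: A R^(2/3) = 49.65 — over.
Trying y = 2.04 ft: A R^(2/3) = 21.02 — short.
Trying y = 2.71 ft: A R^(2/3) = 34.85 — ≈ 34.76.

y_n = 2.71 ft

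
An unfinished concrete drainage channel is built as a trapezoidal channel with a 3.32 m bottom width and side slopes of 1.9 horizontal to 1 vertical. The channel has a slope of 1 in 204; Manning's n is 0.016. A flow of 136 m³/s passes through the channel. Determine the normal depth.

Manning's equation rearranged: A R^(2/3) = nQ / (1·√S) = 0.016 × 136 / (√0.004902) = 31.08.
At y = 3.42 m: A R^(2/3) = 50.87 — too large.
At y = 2.24 m: A R^(2/3) = 20.33 — too small.
At y = 2.73 m: A R^(2/3) = 31.02 — close enough.

y_n = 2.73 m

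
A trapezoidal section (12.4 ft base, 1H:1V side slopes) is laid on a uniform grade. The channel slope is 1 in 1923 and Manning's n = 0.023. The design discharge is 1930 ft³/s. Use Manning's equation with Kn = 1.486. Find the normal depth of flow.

Manning's equation rearranged: A R^(2/3) = nQ / (1.486·√S) = 0.023 × 1930 / (1.486 × √0.00052) = 1310.
At y = 17.4 ft: A R^(2/3) = 2145 — high.
At y = 13.7 ft: A R^(2/3) = 1307 — matches.

y_n = 13.7 ft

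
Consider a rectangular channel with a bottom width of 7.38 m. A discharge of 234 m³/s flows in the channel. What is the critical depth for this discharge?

For a rectangular channel, critical depth y_c = (q²/g)^(1/3) where q = Q/b = 234/7.38 = 31.71 m²/s.
So y_c = (31.71²/9.81)^(1/3) = 4.68 m.

y_c = 4.68 m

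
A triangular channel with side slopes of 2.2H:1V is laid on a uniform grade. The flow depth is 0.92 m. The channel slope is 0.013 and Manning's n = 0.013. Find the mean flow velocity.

For a triangular section with side slope z = 2.2: A = zy² = 2.2×0.92² = 1.862 m²; P = 2y√(1+z²) = 2×0.92×2.417 = 4.447 m.
Hydraulic radius R = A/P = 1.862/4.447 = 0.4188 m.
From Manning's equation, V = (1/n) R^(2/3) S^(1/2) = (1/0.013) × 0.4188^(2/3) × 0.013^(1/2) = 4.91 m/s.

V = 4.91 m/s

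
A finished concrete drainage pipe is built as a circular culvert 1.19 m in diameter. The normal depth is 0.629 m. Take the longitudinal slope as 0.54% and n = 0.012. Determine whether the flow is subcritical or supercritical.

supercritical

For a circular section of diameter D = 1.19 m at depth y = 0.629 m, the central angle is θ = 2 arccos(1 − 2y/D) = 3.256 rad. Then A = (D²/8)(θ − sin θ) = 0.5965 m² and P = Dθ/2 = 1.937 m.
Hydraulic radius R = A/P = 0.5965/1.937 = 0.3079 m.
V = (1/n) R^(2/3) √S = (1/0.012) × 0.3079^(2/3) × √0.0054 = 2.792 m/s. Hydraulic depth D_h = A/T = 0.5965/1.188 = 0.5021 m.
Froude number Fr = V/√(g·D_h) = 2.792/√(9.81×0.5021) = 1.26, which is greater than 1, so the flow is supercritical.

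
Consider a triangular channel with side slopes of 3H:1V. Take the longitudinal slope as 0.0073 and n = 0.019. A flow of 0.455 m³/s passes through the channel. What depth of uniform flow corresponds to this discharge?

y_n = 0.338 m

Manning's equation rearranged: A R^(2/3) = nQ / (1·√S) = 0.019 × 0.455 / (√0.0073) = 0.1012.
At y = 0.416 m: A R^(2/3) = 0.176 — high.
At y = 0.234 m: A R^(2/3) = 0.03794 — low.
At y = 0.338 m: A R^(2/3) = 0.1011 — matches.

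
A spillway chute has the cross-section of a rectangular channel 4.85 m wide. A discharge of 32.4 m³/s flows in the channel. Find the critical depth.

y_c = 1.66 m

For a rectangular channel, critical depth y_c = (q²/g)^(1/3) where q = Q/b = 32.4/4.85 = 6.68 m²/s.
So y_c = (6.68²/9.81)^(1/3) = 1.66 m.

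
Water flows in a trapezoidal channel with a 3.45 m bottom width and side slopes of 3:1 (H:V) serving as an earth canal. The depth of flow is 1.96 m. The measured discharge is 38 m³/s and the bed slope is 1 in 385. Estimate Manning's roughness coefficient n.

n = 0.027

With bottom width b = 3.45 m and side slope z = 3: A = (b + zy)y = (3.45 + 3×1.96)×1.96 = 18.29 m²; P = b + 2y√(1+z²) = 3.45 + 2×1.96×3.162 = 15.85 m.
Hydraulic radius R = A/P = 18.29/15.85 = 1.154 m.
Rearranging Manning's equation: n = (1/Q) A R^(2/3) S^(1/2) = (1/38) × 18.29 × 1.154^(2/3) × √0.002597 = 0.027.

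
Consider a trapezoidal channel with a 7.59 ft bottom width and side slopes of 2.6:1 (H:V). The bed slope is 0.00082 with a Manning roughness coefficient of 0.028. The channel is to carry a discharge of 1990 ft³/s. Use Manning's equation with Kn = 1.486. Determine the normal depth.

y_n = 11.1 ft

Manning's equation rearranged: A R^(2/3) = nQ / (1.486·√S) = 0.028 × 1990 / (1.486 × √0.00082) = 1309.
Try y = 13.9 ft: A R^(2/3) = 2256 — over.
Try y = 8.89 ft: A R^(2/3) = 774.4 — short.
Try y = 11.1 ft: A R^(2/3) = 1310 — ≈ 1309.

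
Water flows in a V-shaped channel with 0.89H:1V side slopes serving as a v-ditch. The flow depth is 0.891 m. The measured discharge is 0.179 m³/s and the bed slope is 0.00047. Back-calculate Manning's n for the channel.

For a triangular section with side slope z = 0.89: A = zy² = 0.89×0.891² = 0.7066 m²; P = 2y√(1+z²) = 2×0.891×1.339 = 2.386 m.
Hydraulic radius R = A/P = 0.7066/2.386 = 0.2962 m.
Rearranging Manning's equation: n = (1/Q) A R^(2/3) S^(1/2) = (1/0.179) × 0.7066 × 0.2962^(2/3) × √0.00047 = 0.038.

n = 0.038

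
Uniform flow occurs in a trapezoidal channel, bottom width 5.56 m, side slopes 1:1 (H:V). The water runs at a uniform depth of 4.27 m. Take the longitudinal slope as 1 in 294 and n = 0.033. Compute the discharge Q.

Q = 132 m³/s

With bottom width b = 5.56 m and side slope z = 1: A = (b + zy)y = (5.56 + 1×4.27)×4.27 = 41.97 m²; P = b + 2y√(1+z²) = 5.56 + 2×4.27×1.414 = 17.64 m.
Hydraulic radius R = A/P = 41.97/17.64 = 2.38 m.
Manning's equation: Q = (1/n) A R^(2/3) S^(1/2) = (1/0.033) × 41.97 × 2.38^(2/3) × 0.003401^(1/2) = 132 m³/s.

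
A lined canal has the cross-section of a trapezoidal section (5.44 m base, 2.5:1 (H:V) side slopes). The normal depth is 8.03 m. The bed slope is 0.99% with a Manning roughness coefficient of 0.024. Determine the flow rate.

Q = 2210 m³/s

With bottom width b = 5.44 m and side slope z = 2.5: A = (b + zy)y = (5.44 + 2.5×8.03)×8.03 = 204.9 m²; P = b + 2y√(1+z²) = 5.44 + 2×8.03×2.693 = 48.68 m.
Hydraulic radius R = A/P = 204.9/48.68 = 4.209 m.
Manning's equation: Q = (1/n) A R^(2/3) S^(1/2) = (1/0.024) × 204.9 × 4.209^(2/3) × 0.0099^(1/2) = 2210 m³/s.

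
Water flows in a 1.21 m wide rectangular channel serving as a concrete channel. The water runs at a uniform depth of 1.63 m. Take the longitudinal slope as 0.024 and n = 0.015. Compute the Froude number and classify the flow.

supercritical

Flow area A = b·y = 1.21 × 1.63 = 1.972 m². Wetted perimeter P = b + 2y = 1.21 + 2×1.63 = 4.47 m.
Hydraulic radius R = A/P = 1.972/4.47 = 0.4412 m.
V = (1/n) R^(2/3) √S = (1/0.015) × 0.4412^(2/3) × √0.024 = 5.986 m/s. Hydraulic depth D_h = A/T = 1.972/1.21 = 1.63 m.
Froude number Fr = V/√(g·D_h) = 5.986/√(9.81×1.63) = 1.5, which is greater than 1, so the flow is supercritical.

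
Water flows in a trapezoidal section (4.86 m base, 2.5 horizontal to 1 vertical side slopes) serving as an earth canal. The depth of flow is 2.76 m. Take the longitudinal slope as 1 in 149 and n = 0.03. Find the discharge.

Q = 124 m³/s

With bottom width b = 4.86 m and side slope z = 2.5: A = (b + zy)y = (4.86 + 2.5×2.76)×2.76 = 32.46 m²; P = b + 2y√(1+z²) = 4.86 + 2×2.76×2.693 = 19.72 m.
Hydraulic radius R = A/P = 32.46/19.72 = 1.646 m.
Manning's equation: Q = (1/n) A R^(2/3) S^(1/2) = (1/0.03) × 32.46 × 1.646^(2/3) × 0.006711^(1/2) = 124 m³/s.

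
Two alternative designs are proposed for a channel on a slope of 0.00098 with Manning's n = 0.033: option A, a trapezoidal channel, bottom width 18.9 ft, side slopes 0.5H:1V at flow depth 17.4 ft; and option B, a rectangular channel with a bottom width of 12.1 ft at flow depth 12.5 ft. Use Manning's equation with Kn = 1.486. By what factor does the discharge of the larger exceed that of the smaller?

Channel A: With bottom width b = 18.9 ft and side slope z = 0.5: A = (b + zy)y = (18.9 + 0.5×17.4)×17.4 = 480.2 ft²; P = b + 2y√(1+z²) = 18.9 + 2×17.4×1.118 = 57.81 ft. Hydraulic radius R = A/P = 480.2/57.81 = 8.308 ft. Q_A = (1.486/0.033)·480.2·8.308^(2/3)·√0.00098 = 2777 ft³/s.
Channel B: Flow area A = b·y = 12.1 × 12.5 = 151.2 ft². Wetted perimeter P = b + 2y = 12.1 + 2×12.5 = 37.1 ft. Hydraulic radius R = A/P = 151.2/37.1 = 4.077 ft. Q_B = (1.486/0.033)·151.2·4.077^(2/3)·√0.00098 = 544.1 ft³/s.
The larger discharge is 2777 ft³/s and the smaller is 544.1 ft³/s; the ratio is 5.1.

5.1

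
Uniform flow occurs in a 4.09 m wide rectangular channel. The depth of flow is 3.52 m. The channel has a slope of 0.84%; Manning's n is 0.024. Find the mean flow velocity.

Flow area A = b·y = 4.09 × 3.52 = 14.4 m². Wetted perimeter P = b + 2y = 4.09 + 2×3.52 = 11.13 m.
Hydraulic radius R = A/P = 14.4/11.13 = 1.294 m.
From Manning's equation, V = (1/n) R^(2/3) S^(1/2) = (1/0.024) × 1.294^(2/3) × 0.0084^(1/2) = 4.53 m/s.

V = 4.53 m/s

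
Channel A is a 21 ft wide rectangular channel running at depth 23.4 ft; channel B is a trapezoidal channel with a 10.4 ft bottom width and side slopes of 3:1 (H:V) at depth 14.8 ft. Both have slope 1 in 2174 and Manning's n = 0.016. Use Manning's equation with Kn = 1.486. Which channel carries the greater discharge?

Channel A: Flow area A = b·y = 21 × 23.4 = 491.4 ft². Wetted perimeter P = b + 2y = 21 + 2×23.4 = 67.8 ft. Hydraulic radius R = A/P = 491.4/67.8 = 7.248 ft. Q_A = (1.486/0.016)·491.4·7.248^(2/3)·√0.00046 = 3666 ft³/s.
Channel B: With bottom width b = 10.4 ft and side slope z = 3: A = (b + zy)y = (10.4 + 3×14.8)×14.8 = 811 ft²; P = b + 2y√(1+z²) = 10.4 + 2×14.8×3.162 = 104 ft. Hydraulic radius R = A/P = 811/104 = 7.798 ft. Q_B = (1.486/0.016)·811·7.798^(2/3)·√0.00046 = 6353 ft³/s.
Q_A = 3666 ft³/s vs Q_B = 6353 ft³/s, so channel B carries more.

channel B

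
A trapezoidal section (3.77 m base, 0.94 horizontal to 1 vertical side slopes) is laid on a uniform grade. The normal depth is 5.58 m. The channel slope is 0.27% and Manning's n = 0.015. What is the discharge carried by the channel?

With bottom width b = 3.77 m and side slope z = 0.94: A = (b + zy)y = (3.77 + 0.94×5.58)×5.58 = 50.3 m²; P = b + 2y√(1+z²) = 3.77 + 2×5.58×1.372 = 19.09 m.
Hydraulic radius R = A/P = 50.3/19.09 = 2.636 m.
Manning's equation: Q = (1/n) A R^(2/3) S^(1/2) = (1/0.015) × 50.3 × 2.636^(2/3) × 0.0027^(1/2) = 332 m³/s.

Q = 332 m³/s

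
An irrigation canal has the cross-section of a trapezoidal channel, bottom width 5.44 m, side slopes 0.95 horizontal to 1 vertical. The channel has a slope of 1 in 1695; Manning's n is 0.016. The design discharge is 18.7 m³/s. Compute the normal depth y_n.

y_n = 1.62 m

Manning's equation rearranged: A R^(2/3) = nQ / (1·√S) = 0.016 × 18.7 / (√0.00059) = 12.32.
Try y = 1.75 m: A R^(2/3) = 14.12 — over.
Try y = 1.2 m: A R^(2/3) = 7.373 — short.
Try y = 1.62 m: A R^(2/3) = 12.35 — ≈ 12.32.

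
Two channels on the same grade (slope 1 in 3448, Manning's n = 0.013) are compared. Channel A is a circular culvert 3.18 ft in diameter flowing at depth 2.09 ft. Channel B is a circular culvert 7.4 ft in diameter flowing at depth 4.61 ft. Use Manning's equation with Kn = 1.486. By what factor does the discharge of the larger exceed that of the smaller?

Channel A: For a circular section of diameter D = 3.18 ft at depth y = 2.09 ft, the central angle is θ = 2 arccos(1 − 2y/D) = 3.781 rad. Then A = (D²/8)(θ − sin θ) = 5.535 ft² and P = Dθ/2 = 6.012 ft. Hydraulic radius R = A/P = 5.535/6.012 = 0.9205 ft. Q_A = (1.486/0.013)·5.535·0.9205^(2/3)·√0.00029 = 10.2 ft³/s.
Channel B: For a circular section of diameter D = 7.4 ft at depth y = 4.61 ft, the central angle is θ = 2 arccos(1 − 2y/D) = 3.639 rad. Then A = (D²/8)(θ − sin θ) = 28.17 ft² and P = Dθ/2 = 13.46 ft. Hydraulic radius R = A/P = 28.17/13.46 = 2.092 ft. Q_B = (1.486/0.013)·28.17·2.092^(2/3)·√0.00029 = 89.71 ft³/s.
The larger discharge is 89.71 ft³/s and the smaller is 10.2 ft³/s; the ratio is 8.8.

8.8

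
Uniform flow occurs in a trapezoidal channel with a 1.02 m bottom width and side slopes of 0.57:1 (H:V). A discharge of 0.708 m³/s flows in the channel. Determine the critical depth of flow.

At critical depth, Q² T / (g A³) = 1, i.e. A³/T = Q²/g = 0.708²/9.81 = 0.0511.
Try y = 0.26 m: A³/T = 0.02129 — low.
Try y = 0.342 m: A³/T = 0.05088 — close enough.

y_c = 0.342 m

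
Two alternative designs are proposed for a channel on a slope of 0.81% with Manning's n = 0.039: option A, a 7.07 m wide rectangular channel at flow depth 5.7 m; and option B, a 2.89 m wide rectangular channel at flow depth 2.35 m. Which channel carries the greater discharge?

channel A

Channel A: Flow area A = b·y = 7.07 × 5.7 = 40.3 m². Wetted perimeter P = b + 2y = 7.07 + 2×5.7 = 18.47 m. Hydraulic radius R = A/P = 40.3/18.47 = 2.182 m. Q_A = (1/0.039)·40.3·2.182^(2/3)·√0.0081 = 156.4 m³/s.
Channel B: Flow area A = b·y = 2.89 × 2.35 = 6.792 m². Wetted perimeter P = b + 2y = 2.89 + 2×2.35 = 7.59 m. Hydraulic radius R = A/P = 6.792/7.59 = 0.8948 m. Q_B = (1/0.039)·6.792·0.8948^(2/3)·√0.0081 = 14.55 m³/s.
Q_A = 156.4 m³/s vs Q_B = 14.55 m³/s, so channel A carries more.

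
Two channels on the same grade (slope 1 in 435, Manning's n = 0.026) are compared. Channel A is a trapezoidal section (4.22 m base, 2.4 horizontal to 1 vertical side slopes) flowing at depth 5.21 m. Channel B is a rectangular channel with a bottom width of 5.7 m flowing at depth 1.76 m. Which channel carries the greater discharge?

channel A

Channel A: With bottom width b = 4.22 m and side slope z = 2.4: A = (b + zy)y = (4.22 + 2.4×5.21)×5.21 = 87.13 m²; P = b + 2y√(1+z²) = 4.22 + 2×5.21×2.6 = 31.31 m. Hydraulic radius R = A/P = 87.13/31.31 = 2.783 m. Q_A = (1/0.026)·87.13·2.783^(2/3)·√0.002299 = 317.9 m³/s.
Channel B: Flow area A = b·y = 5.7 × 1.76 = 10.03 m². Wetted perimeter P = b + 2y = 5.7 + 2×1.76 = 9.22 m. Hydraulic radius R = A/P = 10.03/9.22 = 1.088 m. Q_B = (1/0.026)·10.03·1.088^(2/3)·√0.002299 = 19.57 m³/s.
Q_A = 317.9 m³/s vs Q_B = 19.57 m³/s, so channel A carries more.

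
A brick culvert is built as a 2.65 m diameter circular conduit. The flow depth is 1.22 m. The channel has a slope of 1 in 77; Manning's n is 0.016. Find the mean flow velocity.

V = 5.22 m/s

For a circular section of diameter D = 2.65 m at depth y = 1.22 m, the central angle is θ = 2 arccos(1 − 2y/D) = 2.983 rad. Then A = (D²/8)(θ − sin θ) = 2.48 m² and P = Dθ/2 = 3.952 m.
Hydraulic radius R = A/P = 2.48/3.952 = 0.6274 m.
From Manning's equation, V = (1/n) R^(2/3) S^(1/2) = (1/0.016) × 0.6274^(2/3) × 0.01299^(1/2) = 5.22 m/s.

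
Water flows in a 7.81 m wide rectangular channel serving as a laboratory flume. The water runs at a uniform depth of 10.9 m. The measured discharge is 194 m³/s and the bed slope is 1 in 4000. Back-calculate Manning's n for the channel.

n = 0.014

Flow area A = b·y = 7.81 × 10.9 = 85.13 m². Wetted perimeter P = b + 2y = 7.81 + 2×10.9 = 29.61 m.
Hydraulic radius R = A/P = 85.13/29.61 = 2.875 m.
Rearranging Manning's equation: n = (1/Q) A R^(2/3) S^(1/2) = (1/194) × 85.13 × 2.875^(2/3) × √0.00025 = 0.014.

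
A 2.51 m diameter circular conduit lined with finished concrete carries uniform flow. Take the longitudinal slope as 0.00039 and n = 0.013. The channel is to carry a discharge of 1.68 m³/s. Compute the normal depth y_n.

Manning's equation rearranged: A R^(2/3) = nQ / (1·√S) = 0.013 × 1.68 / (√0.00039) = 1.106.
Try y = 0.81 m: A R^(2/3) = 0.8173 — too small.
Try y = 1.03 m: A R^(2/3) = 1.28 — too large.
Try y = 0.951 m: A R^(2/3) = 1.106 — matches.

y_n = 0.951 m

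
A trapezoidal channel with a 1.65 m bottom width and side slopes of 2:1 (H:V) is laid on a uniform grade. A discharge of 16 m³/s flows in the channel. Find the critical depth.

At critical depth, Q² T / (g A³) = 1, i.e. A³/T = Q²/g = 16²/9.81 = 26.1.
Trying y = 0.981 m: A³/T = 7.981 — low.
Trying y = 1.59 m: A³/T = 56.55 — high.
Trying y = 1.32 m: A³/T = 26.2 — ≈ 26.1.

y_c = 1.32 m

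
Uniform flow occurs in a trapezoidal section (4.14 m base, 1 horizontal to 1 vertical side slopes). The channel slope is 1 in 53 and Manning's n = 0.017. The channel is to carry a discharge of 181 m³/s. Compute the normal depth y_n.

y_n = 2.55 m

Manning's equation rearranged: A R^(2/3) = nQ / (1·√S) = 0.017 × 181 / (√0.01887) = 22.4.
Trying y = 2.89 m: A R^(2/3) = 28.37 — over.
Trying y = 2.12 m: A R^(2/3) = 15.88 — short.
Trying y = 2.55 m: A R^(2/3) = 22.38 — matches.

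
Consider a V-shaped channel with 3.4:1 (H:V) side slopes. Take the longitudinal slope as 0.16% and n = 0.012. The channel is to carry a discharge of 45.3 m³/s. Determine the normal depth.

Manning's equation rearranged: A R^(2/3) = nQ / (1·√S) = 0.012 × 45.3 / (√0.0016) = 13.59.
Try y = 1.65 m: A R^(2/3) = 7.92 — too small.
Try y = 2.02 m: A R^(2/3) = 13.58 — close enough.

y_n = 2.02 m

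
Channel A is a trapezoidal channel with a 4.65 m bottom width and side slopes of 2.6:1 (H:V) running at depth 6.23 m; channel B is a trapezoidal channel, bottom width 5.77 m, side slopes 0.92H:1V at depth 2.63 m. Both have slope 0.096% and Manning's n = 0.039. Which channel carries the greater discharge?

channel A

Channel A: With bottom width b = 4.65 m and side slope z = 2.6: A = (b + zy)y = (4.65 + 2.6×6.23)×6.23 = 129.9 m²; P = b + 2y√(1+z²) = 4.65 + 2×6.23×2.786 = 39.36 m. Hydraulic radius R = A/P = 129.9/39.36 = 3.3 m. Q_A = (1/0.039)·129.9·3.3^(2/3)·√0.00096 = 228.7 m³/s.
Channel B: With bottom width b = 5.77 m and side slope z = 0.92: A = (b + zy)y = (5.77 + 0.92×2.63)×2.63 = 21.54 m²; P = b + 2y√(1+z²) = 5.77 + 2×2.63×1.359 = 12.92 m. Hydraulic radius R = A/P = 21.54/12.92 = 1.667 m. Q_B = (1/0.039)·21.54·1.667^(2/3)·√0.00096 = 24.06 m³/s.
Q_A = 228.7 m³/s vs Q_B = 24.06 m³/s, so channel A carries more.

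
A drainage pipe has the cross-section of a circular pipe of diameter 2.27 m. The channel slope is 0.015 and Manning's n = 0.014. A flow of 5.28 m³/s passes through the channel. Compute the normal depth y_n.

y_n = 0.719 m

Manning's equation rearranged: A R^(2/3) = nQ / (1·√S) = 0.014 × 5.28 / (√0.015) = 0.6036.
Trying y = 0.491 m: A R^(2/3) = 0.2846 — too small.
Trying y = 0.889 m: A R^(2/3) = 0.8993 — too large.
Trying y = 0.719 m: A R^(2/3) = 0.6032 — matches.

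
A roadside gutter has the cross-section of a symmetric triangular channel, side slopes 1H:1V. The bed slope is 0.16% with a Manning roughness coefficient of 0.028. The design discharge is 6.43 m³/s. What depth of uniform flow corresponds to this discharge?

y_n = 2.28 m

Manning's equation rearranged: A R^(2/3) = nQ / (1·√S) = 0.028 × 6.43 / (√0.0016) = 4.501.
Try y = 1.87 m: A R^(2/3) = 2.654 — short.
Try y = 2.66 m: A R^(2/3) = 6.792 — over.
Try y = 2.28 m: A R^(2/3) = 4.503 — ≈ 4.501.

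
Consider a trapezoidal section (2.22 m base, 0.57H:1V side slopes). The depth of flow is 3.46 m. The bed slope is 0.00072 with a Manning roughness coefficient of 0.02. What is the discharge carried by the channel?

With bottom width b = 2.22 m and side slope z = 0.57: A = (b + zy)y = (2.22 + 0.57×3.46)×3.46 = 14.51 m²; P = b + 2y√(1+z²) = 2.22 + 2×3.46×1.151 = 10.19 m.
Hydraulic radius R = A/P = 14.51/10.19 = 1.424 m.
Manning's equation: Q = (1/n) A R^(2/3) S^(1/2) = (1/0.02) × 14.51 × 1.424^(2/3) × 0.00072^(1/2) = 24.6 m³/s.

Q = 24.6 m³/s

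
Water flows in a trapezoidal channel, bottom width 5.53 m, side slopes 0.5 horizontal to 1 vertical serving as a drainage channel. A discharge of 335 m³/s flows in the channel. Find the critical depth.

At critical depth, Q² T / (g A³) = 1, i.e. A³/T = Q²/g = 335²/9.81 = 11440.
Try y = 5.14 m: A³/T = 6764 — low.
Try y = 7.64 m: A³/T = 27680 — high.
Try y = 5.97 m: A³/T = 11420 — ≈ 11440.

y_c = 5.97 m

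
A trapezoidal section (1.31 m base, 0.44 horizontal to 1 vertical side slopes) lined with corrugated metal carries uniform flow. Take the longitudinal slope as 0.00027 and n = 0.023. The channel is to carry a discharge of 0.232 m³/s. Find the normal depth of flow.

y_n = 0.472 m

Manning's equation rearranged: A R^(2/3) = nQ / (1·√S) = 0.023 × 0.232 / (√0.00027) = 0.3247.
At y = 0.583 m: A R^(2/3) = 0.4566 — too large.
At y = 0.33 m: A R^(2/3) = 0.1836 — too small.
At y = 0.472 m: A R^(2/3) = 0.3253 — ≈ 0.3247.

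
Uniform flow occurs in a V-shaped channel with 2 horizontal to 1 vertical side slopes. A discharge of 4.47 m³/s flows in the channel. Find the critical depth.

y_c = 1 m

At critical depth, Q² T / (g A³) = 1, i.e. A³/T = Q²/g = 4.47²/9.81 = 2.037.
Trying y = 0.737 m: A³/T = 0.4349 — low.
Trying y = 1.09 m: A³/T = 3.077 — high.
Trying y = 1 m: A³/T = 2 — matches.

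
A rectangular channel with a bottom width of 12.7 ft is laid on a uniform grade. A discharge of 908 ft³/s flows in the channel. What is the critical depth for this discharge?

y_c = 5.41 ft

For a rectangular channel, critical depth y_c = (q²/g)^(1/3) where q = Q/b = 908/12.7 = 71.5 ft²/s.
So y_c = (71.5²/32.2)^(1/3) = 5.41 ft.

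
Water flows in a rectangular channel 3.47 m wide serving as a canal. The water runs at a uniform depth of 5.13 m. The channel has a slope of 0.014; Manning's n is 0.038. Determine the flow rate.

Q = 65.9 m³/s

Flow area A = b·y = 3.47 × 5.13 = 17.8 m². Wetted perimeter P = b + 2y = 3.47 + 2×5.13 = 13.73 m.
Hydraulic radius R = A/P = 17.8/13.73 = 1.297 m.
Manning's equation: Q = (1/n) A R^(2/3) S^(1/2) = (1/0.038) × 17.8 × 1.297^(2/3) × 0.014^(1/2) = 65.9 m³/s.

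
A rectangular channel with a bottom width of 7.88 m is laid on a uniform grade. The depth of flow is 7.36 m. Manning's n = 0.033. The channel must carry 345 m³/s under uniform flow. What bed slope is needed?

S = 0.011

Flow area A = b·y = 7.88 × 7.36 = 58 m². Wetted perimeter P = b + 2y = 7.88 + 2×7.36 = 22.6 m.
Hydraulic radius R = A/P = 58/22.6 = 2.566 m.
From Manning's equation, S = [nQ / (1 A R^(2/3))]² = [0.033 × 345 / (1 × 58 × 2.566^(2/3))]² = 0.011.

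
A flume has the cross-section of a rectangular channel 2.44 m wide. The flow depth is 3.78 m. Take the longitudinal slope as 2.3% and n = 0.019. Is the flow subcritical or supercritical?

supercritical

Flow area A = b·y = 2.44 × 3.78 = 9.223 m². Wetted perimeter P = b + 2y = 2.44 + 2×3.78 = 10 m.
Hydraulic radius R = A/P = 9.223/10 = 0.9223 m.
V = (1/n) R^(2/3) √S = (1/0.019) × 0.9223^(2/3) × √0.023 = 7.563 m/s. Hydraulic depth D_h = A/T = 9.223/2.44 = 3.78 m.
Froude number Fr = V/√(g·D_h) = 7.563/√(9.81×3.78) = 1.24, which is greater than 1, so the flow is supercritical.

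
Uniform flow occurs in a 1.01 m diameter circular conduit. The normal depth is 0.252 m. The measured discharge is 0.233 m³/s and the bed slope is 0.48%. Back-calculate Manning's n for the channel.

n = 0.013

For a circular section of diameter D = 1.01 m at depth y = 0.252 m, the central angle is θ = 2 arccos(1 − 2y/D) = 2.092 rad. Then A = (D²/8)(θ − sin θ) = 0.1562 m² and P = Dθ/2 = 1.057 m.
Hydraulic radius R = A/P = 0.1562/1.057 = 0.1478 m.
Rearranging Manning's equation: n = (1/Q) A R^(2/3) S^(1/2) = (1/0.233) × 0.1562 × 0.1478^(2/3) × √0.0048 = 0.013.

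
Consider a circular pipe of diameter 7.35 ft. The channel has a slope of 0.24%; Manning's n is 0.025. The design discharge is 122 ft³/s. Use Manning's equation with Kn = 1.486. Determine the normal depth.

y_n = 4.35 ft

Manning's equation rearranged: A R^(2/3) = nQ / (1.486·√S) = 0.025 × 122 / (1.486 × √0.0024) = 41.9.
At y = 4.93 ft: A R^(2/3) = 50.32 — high.
At y = 3.81 ft: A R^(2/3) = 33.82 — low.
At y = 4.35 ft: A R^(2/3) = 41.87 — matches.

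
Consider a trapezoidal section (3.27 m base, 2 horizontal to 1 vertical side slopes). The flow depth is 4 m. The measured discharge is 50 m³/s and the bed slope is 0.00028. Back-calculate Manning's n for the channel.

With bottom width b = 3.27 m and side slope z = 2: A = (b + zy)y = (3.27 + 2×4)×4 = 45.08 m²; P = b + 2y√(1+z²) = 3.27 + 2×4×2.236 = 21.16 m.
Hydraulic radius R = A/P = 45.08/21.16 = 2.131 m.
Rearranging Manning's equation: n = (1/Q) A R^(2/3) S^(1/2) = (1/50) × 45.08 × 2.131^(2/3) × √0.00028 = 0.025.

n = 0.025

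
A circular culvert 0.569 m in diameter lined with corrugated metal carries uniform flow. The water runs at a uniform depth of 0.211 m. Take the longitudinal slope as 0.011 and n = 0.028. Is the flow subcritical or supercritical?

For a circular section of diameter D = 0.569 m at depth y = 0.211 m, the central angle is θ = 2 arccos(1 − 2y/D) = 2.619 rad. Then A = (D²/8)(θ − sin θ) = 0.08579 m² and P = Dθ/2 = 0.7451 m.
Hydraulic radius R = A/P = 0.08579/0.7451 = 0.1151 m.
V = (1/n) R^(2/3) √S = (1/0.028) × 0.1151^(2/3) × √0.011 = 0.8865 m/s. Hydraulic depth D_h = A/T = 0.08579/0.5497 = 0.1561 m.
Froude number Fr = V/√(g·D_h) = 0.8865/√(9.81×0.1561) = 0.716, which is less than 1, so the flow is subcritical.

subcritical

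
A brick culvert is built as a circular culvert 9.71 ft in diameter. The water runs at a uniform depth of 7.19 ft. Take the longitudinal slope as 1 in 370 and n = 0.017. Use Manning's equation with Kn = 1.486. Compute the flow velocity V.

V = 9.29 ft/s

For a circular section of diameter D = 9.71 ft at depth y = 7.19 ft, the central angle is θ = 2 arccos(1 − 2y/D) = 4.145 rad. Then A = (D²/8)(θ − sin θ) = 58.79 ft² and P = Dθ/2 = 20.12 ft.
Hydraulic radius R = A/P = 58.79/20.12 = 2.921 ft.
From Manning's equation, V = (1.486/n) R^(2/3) S^(1/2) = (1.486/0.017) × 2.921^(2/3) × 0.002703^(1/2) = 9.29 ft/s.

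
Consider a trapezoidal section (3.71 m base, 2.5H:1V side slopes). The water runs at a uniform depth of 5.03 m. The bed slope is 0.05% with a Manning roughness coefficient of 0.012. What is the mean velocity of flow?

V = 3.58 m/s

With bottom width b = 3.71 m and side slope z = 2.5: A = (b + zy)y = (3.71 + 2.5×5.03)×5.03 = 81.91 m²; P = b + 2y√(1+z²) = 3.71 + 2×5.03×2.693 = 30.8 m.
Hydraulic radius R = A/P = 81.91/30.8 = 2.66 m.
From Manning's equation, V = (1/n) R^(2/3) S^(1/2) = (1/0.012) × 2.66^(2/3) × 0.0005^(1/2) = 3.58 m/s.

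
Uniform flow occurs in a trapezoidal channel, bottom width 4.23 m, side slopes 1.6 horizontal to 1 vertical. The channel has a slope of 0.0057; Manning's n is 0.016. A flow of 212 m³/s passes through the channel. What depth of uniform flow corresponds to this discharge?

y_n = 3.2 m

Manning's equation rearranged: A R^(2/3) = nQ / (1·√S) = 0.016 × 212 / (√0.0057) = 44.93.
At y = 3.56 m: A R^(2/3) = 56.1 — over.
At y = 2.44 m: A R^(2/3) = 25.74 — short.
At y = 3.2 m: A R^(2/3) = 44.84 — ≈ 44.93.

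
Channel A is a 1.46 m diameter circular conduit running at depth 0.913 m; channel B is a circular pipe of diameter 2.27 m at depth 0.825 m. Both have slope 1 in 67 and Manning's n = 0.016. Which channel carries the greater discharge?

Channel A: For a circular section of diameter D = 1.46 m at depth y = 0.913 m, the central angle is θ = 2 arccos(1 − 2y/D) = 3.648 rad. Then A = (D²/8)(θ − sin θ) = 1.101 m² and P = Dθ/2 = 2.663 m. Hydraulic radius R = A/P = 1.101/2.663 = 0.4136 m. Q_A = (1/0.016)·1.101·0.4136^(2/3)·√0.01493 = 4.668 m³/s.
Channel B: For a circular section of diameter D = 2.27 m at depth y = 0.825 m, the central angle is θ = 2 arccos(1 − 2y/D) = 2.588 rad. Then A = (D²/8)(θ − sin θ) = 1.329 m² and P = Dθ/2 = 2.938 m. Hydraulic radius R = A/P = 1.329/2.938 = 0.4523 m. Q_B = (1/0.016)·1.329·0.4523^(2/3)·√0.01493 = 5.978 m³/s.
Q_A = 4.668 m³/s vs Q_B = 5.978 m³/s, so channel B carries more.

channel B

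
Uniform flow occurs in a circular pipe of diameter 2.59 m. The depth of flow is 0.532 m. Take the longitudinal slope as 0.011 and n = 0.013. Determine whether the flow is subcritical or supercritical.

supercritical

For a circular section of diameter D = 2.59 m at depth y = 0.532 m, the central angle is θ = 2 arccos(1 − 2y/D) = 1.881 rad. Then A = (D²/8)(θ − sin θ) = 0.7793 m² and P = Dθ/2 = 2.437 m.
Hydraulic radius R = A/P = 0.7793/2.437 = 0.3198 m.
V = (1/n) R^(2/3) √S = (1/0.013) × 0.3198^(2/3) × √0.011 = 3.773 m/s. Hydraulic depth D_h = A/T = 0.7793/2.093 = 0.3724 m.
Froude number Fr = V/√(g·D_h) = 3.773/√(9.81×0.3724) = 1.97, which is greater than 1, so the flow is supercritical.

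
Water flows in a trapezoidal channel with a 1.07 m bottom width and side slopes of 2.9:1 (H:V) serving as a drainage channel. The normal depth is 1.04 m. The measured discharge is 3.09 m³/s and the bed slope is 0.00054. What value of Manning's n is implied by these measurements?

n = 0.022

With bottom width b = 1.07 m and side slope z = 2.9: A = (b + zy)y = (1.07 + 2.9×1.04)×1.04 = 4.249 m²; P = b + 2y√(1+z²) = 1.07 + 2×1.04×3.068 = 7.451 m.
Hydraulic radius R = A/P = 4.249/7.451 = 0.5704 m.
Rearranging Manning's equation: n = (1/Q) A R^(2/3) S^(1/2) = (1/3.09) × 4.249 × 0.5704^(2/3) × √0.00054 = 0.022.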